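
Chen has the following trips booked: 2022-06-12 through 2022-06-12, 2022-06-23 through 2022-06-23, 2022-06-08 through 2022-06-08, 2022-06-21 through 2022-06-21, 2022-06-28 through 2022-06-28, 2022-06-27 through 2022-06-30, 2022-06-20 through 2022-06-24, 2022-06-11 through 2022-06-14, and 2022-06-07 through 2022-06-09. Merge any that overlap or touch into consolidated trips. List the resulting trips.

Sort by start: 2022-06-07 through 2022-06-09, 2022-06-08 through 2022-06-08, 2022-06-11 through 2022-06-14, 2022-06-12 through 2022-06-12, 2022-06-20 through 2022-06-24, 2022-06-21 through 2022-06-21, 2022-06-23 through 2022-06-23, 2022-06-27 through 2022-06-30, 2022-06-28 through 2022-06-28.
2022-06-08 through 2022-06-08 overlaps/touches 2022-06-07 through 2022-06-09 → extend to 2022-06-07 through 2022-06-09.
2022-06-11 through 2022-06-14 is disjoint → start new block.
2022-06-12 through 2022-06-12 overlaps/touches 2022-06-11 through 2022-06-14 → extend to 2022-06-11 through 2022-06-14.
2022-06-20 through 2022-06-24 is disjoint → start new block.
2022-06-21 through 2022-06-21 overlaps/touches 2022-06-20 through 2022-06-24 → extend to 2022-06-20 through 2022-06-24.
2022-06-23 through 2022-06-23 overlaps/touches 2022-06-20 through 2022-06-24 → extend to 2022-06-20 through 2022-06-24.
2022-06-27 through 2022-06-30 is disjoint → start new block.
2022-06-28 through 2022-06-28 overlaps/touches 2022-06-27 through 2022-06-30 → extend to 2022-06-27 through 2022-06-30.

2022-06-07 through 2022-06-09, 2022-06-11 through 2022-06-14, 2022-06-20 through 2022-06-24, 2022-06-27 through 2022-06-30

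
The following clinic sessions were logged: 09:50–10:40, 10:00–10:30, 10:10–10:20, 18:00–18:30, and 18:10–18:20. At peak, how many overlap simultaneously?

At 10:10, 3 of the intervals are simultaneously active.
No point has more.

3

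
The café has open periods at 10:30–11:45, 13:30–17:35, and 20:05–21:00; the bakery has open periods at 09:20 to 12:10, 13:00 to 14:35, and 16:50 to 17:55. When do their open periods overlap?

10:30–11:45, 13:30–14:35, 16:50–17:35

10:30–11:45 overlaps B on 10:30–11:45.
13:30–17:35 overlaps B on 13:30–14:35, 16:50–17:35.
20:05–21:00 falls entirely outside B.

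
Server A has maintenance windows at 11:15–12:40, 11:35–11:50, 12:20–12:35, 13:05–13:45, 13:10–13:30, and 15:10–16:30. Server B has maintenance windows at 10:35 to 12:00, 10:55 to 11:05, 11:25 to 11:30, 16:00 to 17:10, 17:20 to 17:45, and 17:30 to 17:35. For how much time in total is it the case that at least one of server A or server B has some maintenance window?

First set merges to 11:15–12:40, 13:05–13:45, 15:10–16:30.
Second set merges to 10:35–12:00, 16:00–17:10, 17:20–17:45.
A ∪ B = 10:35–12:40, 13:05–13:45, 15:10–17:10, 17:20–17:45.
Total: 2 h 5 min + 40 min + 2 h + 25 min = 5 h 10 min.

5 h 10 min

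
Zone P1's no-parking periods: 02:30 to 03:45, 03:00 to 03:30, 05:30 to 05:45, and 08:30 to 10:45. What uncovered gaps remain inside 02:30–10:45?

03:45-05:30, 05:45-08:30

After merging, the occupied span is 02:30-03:45, 05:30-05:45, 08:30-10:45.
Gaps within 02:30-10:45: 03:45-05:30, 05:45-08:30.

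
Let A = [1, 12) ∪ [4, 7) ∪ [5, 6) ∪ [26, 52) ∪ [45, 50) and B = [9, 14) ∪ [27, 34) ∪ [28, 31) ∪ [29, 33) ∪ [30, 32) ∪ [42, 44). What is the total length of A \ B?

25

A, merged: [1, 12), [26, 52).
B, merged: [9, 14), [27, 34), [42, 44).
A \ B = [1, 9), [26, 27), [34, 42), [44, 52).
Total: 8 + 1 + 8 + 8 = 25.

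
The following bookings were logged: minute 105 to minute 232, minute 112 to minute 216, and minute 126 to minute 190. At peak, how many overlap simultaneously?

Walk the sorted start/end points keeping a running depth.
The depth first hits 3 at minute 126.

3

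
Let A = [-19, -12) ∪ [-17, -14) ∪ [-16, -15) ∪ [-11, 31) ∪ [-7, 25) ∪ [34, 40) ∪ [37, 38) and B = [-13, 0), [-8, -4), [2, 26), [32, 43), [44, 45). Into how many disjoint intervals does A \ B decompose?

First set merges to [-19, -12), [-11, 31), [34, 40).
Second set merges to [-13, 0), [2, 26), [32, 43), [44, 45).
A \ B = [-19, -13), [0, 2), [26, 31).
That is 3 disjoint pieces.

3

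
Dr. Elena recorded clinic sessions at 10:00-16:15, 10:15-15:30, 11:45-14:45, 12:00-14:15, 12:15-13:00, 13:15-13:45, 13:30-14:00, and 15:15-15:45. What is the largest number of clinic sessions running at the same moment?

6

Walk the sorted start/end points keeping a running depth.
The depth first hits 6 at 13:30.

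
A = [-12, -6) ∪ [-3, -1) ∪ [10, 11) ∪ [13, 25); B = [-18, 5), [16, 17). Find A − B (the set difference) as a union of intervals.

[10, 11) ∪ [13, 16) ∪ [17, 25)

[-12, -6) lies entirely inside B → drops out.
[-3, -1) lies entirely inside B → drops out.
[10, 11) is untouched.
[13, 25) with B removed leaves [13, 16), [17, 25).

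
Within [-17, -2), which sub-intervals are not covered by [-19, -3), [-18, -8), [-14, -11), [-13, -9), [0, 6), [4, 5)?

The merged coverage is [-19, -3), [0, 6).
Uncovered inside [-17, -2): [-3, -2).

[-3, -2)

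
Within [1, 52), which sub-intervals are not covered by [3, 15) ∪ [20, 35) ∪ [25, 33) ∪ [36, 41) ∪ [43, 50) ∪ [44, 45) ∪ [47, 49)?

Covered (merged): [3, 15), [20, 35), [36, 41), [43, 50).
Complement within [1, 52): [1, 3), [15, 20), [35, 36), [41, 43), [50, 52).

[1, 3) ∪ [15, 20) ∪ [35, 36) ∪ [41, 43) ∪ [50, 52)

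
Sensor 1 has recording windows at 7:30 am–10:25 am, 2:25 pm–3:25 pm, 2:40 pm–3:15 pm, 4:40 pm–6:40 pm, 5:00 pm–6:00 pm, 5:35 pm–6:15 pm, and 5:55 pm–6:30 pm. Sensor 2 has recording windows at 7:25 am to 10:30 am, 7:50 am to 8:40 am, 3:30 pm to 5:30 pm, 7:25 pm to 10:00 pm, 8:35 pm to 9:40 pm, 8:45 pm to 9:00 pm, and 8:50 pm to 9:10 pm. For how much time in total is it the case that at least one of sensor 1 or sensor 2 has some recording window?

9 h 50 min

A, merged: 7:30 am–10:25 am, 2:25 pm–3:25 pm, 4:40 pm–6:40 pm.
B, merged: 7:25 am–10:30 am, 3:30 pm–5:30 pm, 7:25 pm–10:00 pm.
A ∪ B = 7:25 am–10:30 am, 2:25 pm–3:25 pm, 3:30 pm–6:40 pm, 7:25 pm–10:00 pm.
Total: 3 h 5 min + 1 h + 3 h 10 min + 2 h 35 min = 9 h 50 min.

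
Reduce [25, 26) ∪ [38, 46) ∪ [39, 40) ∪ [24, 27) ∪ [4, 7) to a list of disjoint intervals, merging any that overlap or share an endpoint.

Sort by start: [4, 7), [24, 27), [25, 26), [38, 46), [39, 40).
[24, 27) is disjoint → start new block.
[25, 26) overlaps/touches [24, 27) → extend to [24, 27).
[38, 46) is disjoint → start new block.
[39, 40) overlaps/touches [38, 46) → extend to [38, 46).

[4, 7) ∪ [24, 27) ∪ [38, 46)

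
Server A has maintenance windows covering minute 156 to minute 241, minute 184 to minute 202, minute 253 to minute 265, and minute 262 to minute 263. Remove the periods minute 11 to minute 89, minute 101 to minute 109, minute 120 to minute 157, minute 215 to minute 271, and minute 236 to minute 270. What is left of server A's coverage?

minute 157 to minute 215

A, merged: minute 156 to minute 241, minute 253 to minute 265.
B, merged: minute 11 to minute 89, minute 101 to minute 109, minute 120 to minute 157, minute 215 to minute 271.
minute 156 to minute 241 minus B → minute 157 to minute 215.
minute 253 to minute 265: fully covered by B → removed.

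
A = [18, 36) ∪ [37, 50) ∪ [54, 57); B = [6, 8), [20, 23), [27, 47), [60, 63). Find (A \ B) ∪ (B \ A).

Only in the first: [18, 20), [23, 27), [47, 50), [54, 57).
Only in the second: [6, 8), [36, 37), [60, 63).
Together these are the periods covered by exactly one.

[6, 8) ∪ [18, 20) ∪ [23, 27) ∪ [36, 37) ∪ [47, 50) ∪ [54, 57) ∪ [60, 63)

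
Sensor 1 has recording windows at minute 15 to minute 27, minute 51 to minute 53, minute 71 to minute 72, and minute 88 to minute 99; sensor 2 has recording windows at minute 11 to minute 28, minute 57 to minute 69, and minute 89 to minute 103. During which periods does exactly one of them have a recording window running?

A but not B: minute 51 to minute 53, minute 71 to minute 72, minute 88 to minute 89.
B but not A: minute 11 to minute 15, minute 27 to minute 28, minute 57 to minute 69, minute 99 to minute 103.
Combining gives A △ B.

minute 11 to minute 15, minute 27 to minute 28, minute 51 to minute 53, minute 57 to minute 69, minute 71 to minute 72, minute 88 to minute 89, minute 99 to minute 103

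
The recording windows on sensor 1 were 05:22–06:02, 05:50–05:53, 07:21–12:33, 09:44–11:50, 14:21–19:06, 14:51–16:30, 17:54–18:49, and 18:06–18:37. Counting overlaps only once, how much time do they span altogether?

10 h 37 min

Merged: 05:22–06:02, 07:21–12:33, 14:21–19:06.
Lengths: 40 min + 5 h 12 min + 4 h 45 min = 10 h 37 min.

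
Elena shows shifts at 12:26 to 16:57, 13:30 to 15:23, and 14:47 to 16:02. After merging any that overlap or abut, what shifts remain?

13:30–15:23 overlaps/touches 12:26–16:57 → extend to 12:26–16:57.
14:47–16:02 overlaps/touches 12:26–16:57 → extend to 12:26–16:57.

12:26–16:57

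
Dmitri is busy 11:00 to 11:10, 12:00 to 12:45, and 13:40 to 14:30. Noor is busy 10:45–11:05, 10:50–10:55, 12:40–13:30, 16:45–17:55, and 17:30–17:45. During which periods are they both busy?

11:00–11:05, 12:40–12:45

Second set merges to 10:45–11:05, 12:40–13:30, 16:45–17:55.
11:00–11:10 ∩ B → 11:00–11:05.
12:00–12:45 ∩ B → 12:40–12:45.
13:40–14:30 meets no B interval.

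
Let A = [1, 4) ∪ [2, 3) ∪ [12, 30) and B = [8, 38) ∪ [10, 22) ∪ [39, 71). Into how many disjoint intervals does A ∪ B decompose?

A, merged: [1, 4), [12, 30).
B, merged: [8, 38), [39, 71).
A ∪ B = [1, 4), [8, 38), [39, 71).
That is 3 disjoint pieces.

3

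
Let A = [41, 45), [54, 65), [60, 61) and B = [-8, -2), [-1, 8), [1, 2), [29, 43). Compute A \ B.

First set merges to [41, 45), [54, 65).
Second set merges to [-8, -2), [-1, 8), [29, 43).
[41, 45) with B removed leaves [43, 45).
[54, 65) is untouched.

[43, 45) ∪ [54, 65)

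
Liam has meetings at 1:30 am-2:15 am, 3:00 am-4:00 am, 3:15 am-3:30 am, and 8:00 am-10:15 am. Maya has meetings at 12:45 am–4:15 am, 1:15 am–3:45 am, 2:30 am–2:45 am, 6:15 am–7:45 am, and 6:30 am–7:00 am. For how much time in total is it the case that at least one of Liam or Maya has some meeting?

7 h 15 min

First set merges to 1:30 am–2:15 am, 3:00 am–4:00 am, 8:00 am–10:15 am.
Second set merges to 12:45 am–4:15 am, 6:15 am–7:45 am.
A ∪ B = 12:45 am–4:15 am, 6:15 am–7:45 am, 8:00 am–10:15 am.
Total: 3 h 30 min + 1 h 30 min + 2 h 15 min = 7 h 15 min.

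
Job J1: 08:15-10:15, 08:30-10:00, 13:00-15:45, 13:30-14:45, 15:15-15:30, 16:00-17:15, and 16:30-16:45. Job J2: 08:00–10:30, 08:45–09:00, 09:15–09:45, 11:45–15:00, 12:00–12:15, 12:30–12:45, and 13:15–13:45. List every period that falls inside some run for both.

08:15–10:15, 13:00–15:00

A, merged: 08:15–10:15, 13:00–15:45, 16:00–17:15.
B, merged: 08:00–10:30, 11:45–15:00.
08:15–10:15 meets the second set on 08:15–10:15.
13:00–15:45 meets the second set on 13:00–15:00.
16:00–17:15: no overlap with the second set.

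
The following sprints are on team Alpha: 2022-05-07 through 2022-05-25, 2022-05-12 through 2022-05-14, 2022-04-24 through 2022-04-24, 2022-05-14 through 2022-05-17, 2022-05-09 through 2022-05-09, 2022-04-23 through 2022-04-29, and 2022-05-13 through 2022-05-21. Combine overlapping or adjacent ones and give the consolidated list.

2022-04-23 through 2022-04-29, 2022-05-07 through 2022-05-25

Sort by start: 2022-04-23 through 2022-04-29, 2022-04-24 through 2022-04-24, 2022-05-07 through 2022-05-25, 2022-05-09 through 2022-05-09, 2022-05-12 through 2022-05-14, 2022-05-13 through 2022-05-21, 2022-05-14 through 2022-05-17.
2022-04-24 through 2022-04-24 overlaps/touches 2022-04-23 through 2022-04-29 → extend to 2022-04-23 through 2022-04-29.
2022-05-07 through 2022-05-25 is disjoint → start new block.
2022-05-09 through 2022-05-09 overlaps/touches 2022-05-07 through 2022-05-25 → extend to 2022-05-07 through 2022-05-25.
2022-05-12 through 2022-05-14 overlaps/touches 2022-05-07 through 2022-05-25 → extend to 2022-05-07 through 2022-05-25.
2022-05-13 through 2022-05-21 overlaps/touches 2022-05-07 through 2022-05-25 → extend to 2022-05-07 through 2022-05-25.
2022-05-14 through 2022-05-17 overlaps/touches 2022-05-07 through 2022-05-25 → extend to 2022-05-07 through 2022-05-25.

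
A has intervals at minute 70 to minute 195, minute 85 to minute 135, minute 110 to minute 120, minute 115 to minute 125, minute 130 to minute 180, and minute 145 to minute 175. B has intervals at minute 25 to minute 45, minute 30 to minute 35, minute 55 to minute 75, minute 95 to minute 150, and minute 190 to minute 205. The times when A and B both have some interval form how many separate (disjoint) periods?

3

First set merges to minute 70 to minute 195.
Second set merges to minute 25 to minute 45, minute 55 to minute 75, minute 95 to minute 150, minute 190 to minute 205.
A ∩ B = minute 70 to minute 75, minute 95 to minute 150, minute 190 to minute 195.
That is 3 disjoint pieces.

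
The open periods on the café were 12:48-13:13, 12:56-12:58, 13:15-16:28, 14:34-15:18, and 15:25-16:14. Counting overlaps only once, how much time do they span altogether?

Merged: 12:48–13:13, 13:15–16:28.
Lengths: 25 min + 3 h 13 min = 3 h 38 min.

3 h 38 min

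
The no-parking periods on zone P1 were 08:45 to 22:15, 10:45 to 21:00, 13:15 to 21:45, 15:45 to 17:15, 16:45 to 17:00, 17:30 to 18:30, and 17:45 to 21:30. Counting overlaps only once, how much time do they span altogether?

Merged: 08:45–22:15.
Length: 13 h 30 min.

13 h 30 min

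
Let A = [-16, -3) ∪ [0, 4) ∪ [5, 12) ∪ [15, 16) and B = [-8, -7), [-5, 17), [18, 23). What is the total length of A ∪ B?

38

A ∪ B = [-16, 17), [18, 23).
Total: 33 + 5 = 38.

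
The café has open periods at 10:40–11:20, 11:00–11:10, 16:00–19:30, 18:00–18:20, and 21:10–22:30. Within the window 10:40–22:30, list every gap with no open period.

11:20–16:00, 19:30–21:10

Covered (merged): 10:40–11:20, 16:00–19:30, 21:10–22:30.
Complement within 10:40–22:30: 11:20–16:00, 19:30–21:10.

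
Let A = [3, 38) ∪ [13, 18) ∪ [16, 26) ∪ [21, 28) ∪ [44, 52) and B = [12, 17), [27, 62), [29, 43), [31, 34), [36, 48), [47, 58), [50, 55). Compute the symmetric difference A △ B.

First set merges to [3, 38), [44, 52).
Second set merges to [12, 17), [27, 62).
A but not B: [3, 12), [17, 27).
B but not A: [38, 44), [52, 62).
Combining gives A △ B.

[3, 12) ∪ [17, 27) ∪ [38, 44) ∪ [52, 62)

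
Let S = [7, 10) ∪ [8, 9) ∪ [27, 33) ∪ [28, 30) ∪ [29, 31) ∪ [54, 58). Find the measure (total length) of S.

Merged: [7, 10), [27, 33), [54, 58).
Lengths: 3 + 6 + 4 = 13.

13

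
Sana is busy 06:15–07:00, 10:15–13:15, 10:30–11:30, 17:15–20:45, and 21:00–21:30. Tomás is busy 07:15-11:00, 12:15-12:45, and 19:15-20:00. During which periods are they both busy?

10:15–11:00, 12:15–12:45, 19:15–20:00

A, merged: 06:15–07:00, 10:15–13:15, 17:15–20:45, 21:00–21:30.
06:15–07:00 meets no B interval.
10:15–13:15 ∩ B → 10:15–11:00, 12:15–12:45.
17:15–20:45 ∩ B → 19:15–20:00.
21:00–21:30 meets no B interval.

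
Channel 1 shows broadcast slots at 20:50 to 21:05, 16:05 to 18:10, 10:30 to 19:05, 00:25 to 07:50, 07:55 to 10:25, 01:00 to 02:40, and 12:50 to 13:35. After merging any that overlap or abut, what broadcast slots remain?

Sort by start: 00:25-07:50, 01:00-02:40, 07:55-10:25, 10:30-19:05, 12:50-13:35, 16:05-18:10, 20:50-21:05.
01:00-02:40 overlaps/touches 00:25-07:50 → extend to 00:25-07:50.
07:55-10:25 is disjoint → start new block.
10:30-19:05 is disjoint → start new block.
12:50-13:35 overlaps/touches 10:30-19:05 → extend to 10:30-19:05.
16:05-18:10 overlaps/touches 10:30-19:05 → extend to 10:30-19:05.
20:50-21:05 is disjoint → start new block.

00:25-07:50, 07:55-10:25, 10:30-19:05, 20:50-21:05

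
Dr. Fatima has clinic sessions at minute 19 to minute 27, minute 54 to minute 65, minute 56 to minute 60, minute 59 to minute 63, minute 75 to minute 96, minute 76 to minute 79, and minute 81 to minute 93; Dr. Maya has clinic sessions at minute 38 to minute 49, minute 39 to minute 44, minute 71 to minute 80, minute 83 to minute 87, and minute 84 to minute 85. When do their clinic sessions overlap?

A, merged: minute 19 to minute 27, minute 54 to minute 65, minute 75 to minute 96.
B, merged: minute 38 to minute 49, minute 71 to minute 80, minute 83 to minute 87.
minute 19 to minute 27: no overlap with the second set.
minute 54 to minute 65: no overlap with the second set.
minute 75 to minute 96 meets the second set on minute 75 to minute 80, minute 83 to minute 87.

minute 75 to minute 80, minute 83 to minute 87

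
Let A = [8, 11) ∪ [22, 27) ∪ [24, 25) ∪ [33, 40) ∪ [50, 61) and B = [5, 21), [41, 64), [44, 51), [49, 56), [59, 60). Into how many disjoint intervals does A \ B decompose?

2

First set merges to [8, 11), [22, 27), [33, 40), [50, 61).
Second set merges to [5, 21), [41, 64).
A \ B = [22, 27), [33, 40).
That is 2 disjoint pieces.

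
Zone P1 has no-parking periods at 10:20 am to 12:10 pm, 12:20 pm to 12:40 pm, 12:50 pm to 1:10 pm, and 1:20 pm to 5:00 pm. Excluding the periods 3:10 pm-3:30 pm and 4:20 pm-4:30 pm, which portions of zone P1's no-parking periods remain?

10:20 am-12:10 pm, 12:20 pm-12:40 pm, 12:50 pm-1:10 pm, 1:20 pm-3:10 pm, 3:30 pm-4:20 pm, 4:30 pm-5:00 pm

10:20 am-12:10 pm: no B overlap → unchanged.
12:20 pm-12:40 pm: no B overlap → unchanged.
12:50 pm-1:10 pm: no B overlap → unchanged.
1:20 pm-5:00 pm minus B → 1:20 pm-3:10 pm, 3:30 pm-4:20 pm, 4:30 pm-5:00 pm.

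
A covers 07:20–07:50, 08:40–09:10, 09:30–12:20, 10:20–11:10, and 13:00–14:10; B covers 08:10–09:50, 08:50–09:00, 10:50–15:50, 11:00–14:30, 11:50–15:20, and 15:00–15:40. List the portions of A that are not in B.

07:20–07:50, 09:50–10:50

First set merges to 07:20–07:50, 08:40–09:10, 09:30–12:20, 13:00–14:10.
Second set merges to 08:10–09:50, 10:50–15:50.
07:20–07:50 is untouched.
08:40–09:10 lies entirely inside B → drops out.
09:30–12:20 with B removed leaves 09:50–10:50.
13:00–14:10 lies entirely inside B → drops out.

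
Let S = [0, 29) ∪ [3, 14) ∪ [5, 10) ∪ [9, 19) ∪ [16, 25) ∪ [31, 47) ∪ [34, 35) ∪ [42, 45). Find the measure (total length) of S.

Merged: [0, 29), [31, 47).
Lengths: 29 + 16 = 45.

45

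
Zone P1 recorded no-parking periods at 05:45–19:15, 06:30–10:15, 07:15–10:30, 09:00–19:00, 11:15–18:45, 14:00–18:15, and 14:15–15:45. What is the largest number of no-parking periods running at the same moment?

Walk the sorted start/end points keeping a running depth.
The depth first hits 5 at 14:15.

5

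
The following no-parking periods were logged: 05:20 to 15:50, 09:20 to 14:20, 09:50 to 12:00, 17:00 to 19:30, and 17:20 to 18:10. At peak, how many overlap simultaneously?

Walk the sorted start/end points keeping a running depth.
The depth first hits 3 at 09:50.

3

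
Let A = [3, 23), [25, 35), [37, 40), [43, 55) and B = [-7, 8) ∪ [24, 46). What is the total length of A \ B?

A \ B = [8, 23), [46, 55).
Total: 15 + 9 = 24.

24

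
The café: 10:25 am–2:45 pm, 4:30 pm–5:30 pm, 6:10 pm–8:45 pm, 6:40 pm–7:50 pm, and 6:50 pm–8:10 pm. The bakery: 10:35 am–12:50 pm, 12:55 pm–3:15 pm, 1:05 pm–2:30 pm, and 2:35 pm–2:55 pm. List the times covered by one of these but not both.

First set merges to 10:25 am–2:45 pm, 4:30 pm–5:30 pm, 6:10 pm–8:45 pm.
Second set merges to 10:35 am–12:50 pm, 12:55 pm–3:15 pm.
Only in the first: 10:25 am–10:35 am, 12:50 pm–12:55 pm, 4:30 pm–5:30 pm, 6:10 pm–8:45 pm.
Only in the second: 2:45 pm–3:15 pm.
Together these are the periods covered by exactly one.

10:25 am–10:35 am, 12:50 pm–12:55 pm, 2:45 pm–3:15 pm, 4:30 pm–5:30 pm, 6:10 pm–8:45 pm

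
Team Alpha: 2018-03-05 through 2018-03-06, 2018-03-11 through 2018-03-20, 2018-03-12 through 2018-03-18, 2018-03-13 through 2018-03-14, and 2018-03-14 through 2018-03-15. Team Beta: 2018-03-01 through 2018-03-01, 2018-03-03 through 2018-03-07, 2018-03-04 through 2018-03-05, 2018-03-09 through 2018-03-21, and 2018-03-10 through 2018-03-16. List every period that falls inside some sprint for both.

A, merged: 2018-03-05 through 2018-03-06, 2018-03-11 through 2018-03-20.
B, merged: 2018-03-01 through 2018-03-01, 2018-03-03 through 2018-03-07, 2018-03-09 through 2018-03-21.
2018-03-05 through 2018-03-06 ∩ B → 2018-03-05 through 2018-03-06.
2018-03-11 through 2018-03-20 ∩ B → 2018-03-11 through 2018-03-20.

2018-03-05 through 2018-03-06, 2018-03-11 through 2018-03-20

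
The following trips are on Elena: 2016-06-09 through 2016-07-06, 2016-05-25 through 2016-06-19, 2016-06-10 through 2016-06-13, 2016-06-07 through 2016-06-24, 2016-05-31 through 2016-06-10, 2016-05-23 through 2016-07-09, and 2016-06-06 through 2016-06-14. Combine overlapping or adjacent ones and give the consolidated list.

Sort by start: 2016-05-23 through 2016-07-09, 2016-05-25 through 2016-06-19, 2016-05-31 through 2016-06-10, 2016-06-06 through 2016-06-14, 2016-06-07 through 2016-06-24, 2016-06-09 through 2016-07-06, 2016-06-10 through 2016-06-13.
2016-05-25 through 2016-06-19 overlaps/touches 2016-05-23 through 2016-07-09 → extend to 2016-05-23 through 2016-07-09.
2016-05-31 through 2016-06-10 overlaps/touches 2016-05-23 through 2016-07-09 → extend to 2016-05-23 through 2016-07-09.
2016-06-06 through 2016-06-14 overlaps/touches 2016-05-23 through 2016-07-09 → extend to 2016-05-23 through 2016-07-09.
2016-06-07 through 2016-06-24 overlaps/touches 2016-05-23 through 2016-07-09 → extend to 2016-05-23 through 2016-07-09.
2016-06-09 through 2016-07-06 overlaps/touches 2016-05-23 through 2016-07-09 → extend to 2016-05-23 through 2016-07-09.
2016-06-10 through 2016-06-13 overlaps/touches 2016-05-23 through 2016-07-09 → extend to 2016-05-23 through 2016-07-09.

2016-05-23 through 2016-07-09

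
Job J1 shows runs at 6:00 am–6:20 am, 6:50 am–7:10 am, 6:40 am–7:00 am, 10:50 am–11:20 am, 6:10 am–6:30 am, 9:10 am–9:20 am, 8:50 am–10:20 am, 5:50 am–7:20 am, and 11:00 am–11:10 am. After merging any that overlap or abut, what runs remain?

5:50 am–7:20 am, 8:50 am–10:20 am, 10:50 am–11:20 am

Sort by start: 5:50 am–7:20 am, 6:00 am–6:20 am, 6:10 am–6:30 am, 6:40 am–7:00 am, 6:50 am–7:10 am, 8:50 am–10:20 am, 9:10 am–9:20 am, 10:50 am–11:20 am, 11:00 am–11:10 am.
6:00 am–6:20 am overlaps/touches 5:50 am–7:20 am → extend to 5:50 am–7:20 am.
6:10 am–6:30 am overlaps/touches 5:50 am–7:20 am → extend to 5:50 am–7:20 am.
6:40 am–7:00 am overlaps/touches 5:50 am–7:20 am → extend to 5:50 am–7:20 am.
6:50 am–7:10 am overlaps/touches 5:50 am–7:20 am → extend to 5:50 am–7:20 am.
8:50 am–10:20 am is disjoint → start new block.
9:10 am–9:20 am overlaps/touches 8:50 am–10:20 am → extend to 8:50 am–10:20 am.
10:50 am–11:20 am is disjoint → start new block.
11:00 am–11:10 am overlaps/touches 10:50 am–11:20 am → extend to 10:50 am–11:20 am.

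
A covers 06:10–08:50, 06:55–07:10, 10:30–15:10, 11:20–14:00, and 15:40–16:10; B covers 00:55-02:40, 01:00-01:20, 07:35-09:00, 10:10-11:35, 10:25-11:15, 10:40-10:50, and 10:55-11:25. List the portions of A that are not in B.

First set merges to 06:10–08:50, 10:30–15:10, 15:40–16:10.
Second set merges to 00:55–02:40, 07:35–09:00, 10:10–11:35.
06:10–08:50 minus B → 06:10–07:35.
10:30–15:10 minus B → 11:35–15:10.
15:40–16:10: no B overlap → unchanged.

06:10–07:35, 11:35–15:10, 15:40–16:10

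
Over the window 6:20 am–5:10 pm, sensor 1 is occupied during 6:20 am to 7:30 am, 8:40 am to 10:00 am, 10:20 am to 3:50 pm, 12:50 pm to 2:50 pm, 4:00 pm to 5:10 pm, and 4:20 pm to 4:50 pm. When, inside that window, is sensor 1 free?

After merging, the occupied span is 6:20 am-7:30 am, 8:40 am-10:00 am, 10:20 am-3:50 pm, 4:00 pm-5:10 pm.
Uncovered inside 6:20 am-5:10 pm: 7:30 am-8:40 am, 10:00 am-10:20 am, 3:50 pm-4:00 pm.

7:30 am-8:40 am, 10:00 am-10:20 am, 3:50 pm-4:00 pm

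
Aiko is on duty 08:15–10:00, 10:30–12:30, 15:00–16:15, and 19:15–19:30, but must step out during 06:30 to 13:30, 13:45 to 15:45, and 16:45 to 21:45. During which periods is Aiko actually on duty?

15:45–16:15

08:15–10:00: entirely removed.
10:30–12:30: entirely removed.
15:00–16:15 \ B = 15:45–16:15.
19:15–19:30: entirely removed.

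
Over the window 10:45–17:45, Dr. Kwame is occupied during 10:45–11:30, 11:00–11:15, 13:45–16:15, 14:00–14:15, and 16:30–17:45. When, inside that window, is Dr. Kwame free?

11:30–13:45, 16:15–16:30

The merged coverage is 10:45–11:30, 13:45–16:15, 16:30–17:45.
Complement within 10:45–17:45: 11:30–13:45, 16:15–16:30.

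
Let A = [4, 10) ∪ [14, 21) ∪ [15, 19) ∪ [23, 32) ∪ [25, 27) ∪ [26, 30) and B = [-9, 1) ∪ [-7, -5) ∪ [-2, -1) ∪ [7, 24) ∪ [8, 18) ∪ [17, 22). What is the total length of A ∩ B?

11

Merge the first list: [4, 10), [14, 21), [23, 32).
Merge the second list: [-9, 1), [7, 24).
A ∩ B = [7, 10), [14, 21), [23, 24).
Total: 3 + 7 + 1 = 11.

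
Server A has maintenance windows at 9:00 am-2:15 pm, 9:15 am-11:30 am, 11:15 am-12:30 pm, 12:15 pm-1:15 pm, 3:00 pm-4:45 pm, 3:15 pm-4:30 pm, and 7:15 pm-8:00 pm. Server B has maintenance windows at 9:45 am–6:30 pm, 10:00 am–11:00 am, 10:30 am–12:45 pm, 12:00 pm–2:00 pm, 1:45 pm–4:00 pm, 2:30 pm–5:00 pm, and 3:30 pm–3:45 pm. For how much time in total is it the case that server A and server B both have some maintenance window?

Merge the first list: 9:00 am–2:15 pm, 3:00 pm–4:45 pm, 7:15 pm–8:00 pm.
Merge the second list: 9:45 am–6:30 pm.
A ∩ B = 9:45 am–2:15 pm, 3:00 pm–4:45 pm.
Total: 4 h 30 min + 1 h 45 min = 6 h 15 min.

6 h 15 min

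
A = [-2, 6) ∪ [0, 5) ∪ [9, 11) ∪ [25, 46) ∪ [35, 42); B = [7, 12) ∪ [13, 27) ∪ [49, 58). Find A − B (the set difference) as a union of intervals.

A, merged: [-2, 6), [9, 11), [25, 46).
[-2, 6): no B overlap → unchanged.
[9, 11): fully covered by B → removed.
[25, 46) minus B → [27, 46).

[-2, 6) ∪ [27, 46)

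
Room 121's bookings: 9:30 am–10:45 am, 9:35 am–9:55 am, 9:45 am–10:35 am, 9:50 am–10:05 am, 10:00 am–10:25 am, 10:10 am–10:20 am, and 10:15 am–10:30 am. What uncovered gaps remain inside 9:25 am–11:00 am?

Covered (merged): 9:30 am–10:45 am.
Gaps within 9:25 am–11:00 am: 9:25 am–9:30 am, 10:45 am–11:00 am.

9:25 am–9:30 am, 10:45 am–11:00 am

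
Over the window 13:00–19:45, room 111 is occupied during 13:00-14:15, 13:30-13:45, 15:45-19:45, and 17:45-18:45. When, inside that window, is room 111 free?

Covered (merged): 13:00–14:15, 15:45–19:45.
Uncovered inside 13:00–19:45: 14:15–15:45.

14:15–15:45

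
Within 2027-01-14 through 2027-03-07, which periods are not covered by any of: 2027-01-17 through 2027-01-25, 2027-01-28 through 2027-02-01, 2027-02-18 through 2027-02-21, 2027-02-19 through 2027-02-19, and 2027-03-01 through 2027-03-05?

2027-01-14 through 2027-01-16, 2027-01-26 through 2027-01-27, 2027-02-02 through 2027-02-17, 2027-02-22 through 2027-02-28, 2027-03-06 through 2027-03-07

The merged coverage is 2027-01-17 through 2027-01-25, 2027-01-28 through 2027-02-01, 2027-02-18 through 2027-02-21, 2027-03-01 through 2027-03-05.
Complement within 2027-01-14 through 2027-03-07: 2027-01-14 through 2027-01-16, 2027-01-26 through 2027-01-27, 2027-02-02 through 2027-02-17, 2027-02-22 through 2027-02-28, 2027-03-06 through 2027-03-07.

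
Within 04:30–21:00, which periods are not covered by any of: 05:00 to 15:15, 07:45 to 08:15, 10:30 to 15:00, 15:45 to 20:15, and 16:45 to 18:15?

04:30-05:00, 15:15-15:45, 20:15-21:00

Covered (merged): 05:00-15:15, 15:45-20:15.
Uncovered inside 04:30-21:00: 04:30-05:00, 15:15-15:45, 20:15-21:00.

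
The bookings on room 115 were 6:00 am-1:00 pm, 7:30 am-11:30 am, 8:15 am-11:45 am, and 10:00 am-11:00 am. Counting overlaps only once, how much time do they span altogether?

Merged: 6:00 am–1:00 pm.
Length: 7 h.

7 h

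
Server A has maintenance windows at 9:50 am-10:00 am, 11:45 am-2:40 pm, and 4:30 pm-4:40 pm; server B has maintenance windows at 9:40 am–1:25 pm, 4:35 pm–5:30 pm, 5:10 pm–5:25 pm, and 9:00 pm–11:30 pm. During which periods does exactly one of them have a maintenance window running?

9:40 am–9:50 am, 10:00 am–11:45 am, 1:25 pm–2:40 pm, 4:30 pm–4:35 pm, 4:40 pm–5:30 pm, 9:00 pm–11:30 pm

Second set merges to 9:40 am–1:25 pm, 4:35 pm–5:30 pm, 9:00 pm–11:30 pm.
A but not B: 1:25 pm–2:40 pm, 4:30 pm–4:35 pm.
B but not A: 9:40 am–9:50 am, 10:00 am–11:45 am, 4:40 pm–5:30 pm, 9:00 pm–11:30 pm.
Combining gives A △ B.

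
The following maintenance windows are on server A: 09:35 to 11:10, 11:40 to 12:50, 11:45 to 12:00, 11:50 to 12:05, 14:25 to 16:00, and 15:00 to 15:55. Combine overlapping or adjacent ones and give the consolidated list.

09:35–11:10, 11:40–12:50, 14:25–16:00

11:40–12:50 is disjoint → start new block.
11:45–12:00 overlaps/touches 11:40–12:50 → extend to 11:40–12:50.
11:50–12:05 overlaps/touches 11:40–12:50 → extend to 11:40–12:50.
14:25–16:00 is disjoint → start new block.
15:00–15:55 overlaps/touches 14:25–16:00 → extend to 14:25–16:00.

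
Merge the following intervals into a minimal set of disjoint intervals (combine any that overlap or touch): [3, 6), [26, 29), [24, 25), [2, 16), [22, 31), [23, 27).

Sort by start: [2, 16), [3, 6), [22, 31), [23, 27), [24, 25), [26, 29).
[3, 6) overlaps/touches [2, 16) → extend to [2, 16).
[22, 31) is disjoint → start new block.
[23, 27) overlaps/touches [22, 31) → extend to [22, 31).
[24, 25) overlaps/touches [22, 31) → extend to [22, 31).
[26, 29) overlaps/touches [22, 31) → extend to [22, 31).

[2, 16) ∪ [22, 31)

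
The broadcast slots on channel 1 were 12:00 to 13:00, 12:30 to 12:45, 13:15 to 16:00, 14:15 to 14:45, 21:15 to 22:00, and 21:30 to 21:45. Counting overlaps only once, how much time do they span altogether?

4 h 30 min

Merged: 12:00-13:00, 13:15-16:00, 21:15-22:00.
Lengths: 1 h + 2 h 45 min + 45 min = 4 h 30 min.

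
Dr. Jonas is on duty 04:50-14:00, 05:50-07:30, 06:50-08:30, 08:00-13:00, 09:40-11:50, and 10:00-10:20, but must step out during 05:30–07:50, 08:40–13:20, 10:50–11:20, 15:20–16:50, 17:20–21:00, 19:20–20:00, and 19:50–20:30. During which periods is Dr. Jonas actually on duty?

A, merged: 04:50-14:00.
B, merged: 05:30-07:50, 08:40-13:20, 15:20-16:50, 17:20-21:00.
04:50-14:00 \ B = 04:50-05:30, 07:50-08:40, 13:20-14:00.

04:50-05:30, 07:50-08:40, 13:20-14:00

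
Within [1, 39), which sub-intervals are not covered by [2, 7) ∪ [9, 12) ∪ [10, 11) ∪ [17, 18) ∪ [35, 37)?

After merging, the occupied span is [2, 7), [9, 12), [17, 18), [35, 37).
Gaps within [1, 39): [1, 2), [7, 9), [12, 17), [18, 35), [37, 39).

[1, 2) ∪ [7, 9) ∪ [12, 17) ∪ [18, 35) ∪ [37, 39)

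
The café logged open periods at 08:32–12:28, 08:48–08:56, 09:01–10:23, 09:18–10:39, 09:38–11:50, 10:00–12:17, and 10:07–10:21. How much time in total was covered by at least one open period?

Merged: 08:32-12:28.
Length: 3 h 56 min.

3 h 56 min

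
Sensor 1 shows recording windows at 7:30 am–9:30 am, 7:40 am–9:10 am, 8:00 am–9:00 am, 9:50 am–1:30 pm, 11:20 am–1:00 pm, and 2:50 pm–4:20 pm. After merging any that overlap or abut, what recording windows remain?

7:40 am–9:10 am overlaps/touches 7:30 am–9:30 am → extend to 7:30 am–9:30 am.
8:00 am–9:00 am overlaps/touches 7:30 am–9:30 am → extend to 7:30 am–9:30 am.
9:50 am–1:30 pm is disjoint → start new block.
11:20 am–1:00 pm overlaps/touches 9:50 am–1:30 pm → extend to 9:50 am–1:30 pm.
2:50 pm–4:20 pm is disjoint → start new block.

7:30 am–9:30 am, 9:50 am–1:30 pm, 2:50 pm–4:20 pm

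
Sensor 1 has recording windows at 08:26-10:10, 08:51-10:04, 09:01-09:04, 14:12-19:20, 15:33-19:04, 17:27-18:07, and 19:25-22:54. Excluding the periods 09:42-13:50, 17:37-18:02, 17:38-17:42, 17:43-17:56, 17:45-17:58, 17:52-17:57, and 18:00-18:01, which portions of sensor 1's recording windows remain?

A, merged: 08:26–10:10, 14:12–19:20, 19:25–22:54.
B, merged: 09:42–13:50, 17:37–18:02.
08:26–10:10 with B removed leaves 08:26–09:42.
14:12–19:20 with B removed leaves 14:12–17:37, 18:02–19:20.
19:25–22:54 is untouched.

08:26–09:42, 14:12–17:37, 18:02–19:20, 19:25–22:54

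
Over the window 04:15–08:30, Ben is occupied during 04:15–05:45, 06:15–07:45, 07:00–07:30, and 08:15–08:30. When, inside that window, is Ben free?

05:45–06:15, 07:45–08:15

The merged coverage is 04:15–05:45, 06:15–07:45, 08:15–08:30.
Gaps within 04:15–08:30: 05:45–06:15, 07:45–08:15.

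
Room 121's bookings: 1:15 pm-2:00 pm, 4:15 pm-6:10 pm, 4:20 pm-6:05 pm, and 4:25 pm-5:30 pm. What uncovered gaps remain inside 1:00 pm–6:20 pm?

1:00 pm–1:15 pm, 2:00 pm–4:15 pm, 6:10 pm–6:20 pm

Covered (merged): 1:15 pm–2:00 pm, 4:15 pm–6:10 pm.
Gaps within 1:00 pm–6:20 pm: 1:00 pm–1:15 pm, 2:00 pm–4:15 pm, 6:10 pm–6:20 pm.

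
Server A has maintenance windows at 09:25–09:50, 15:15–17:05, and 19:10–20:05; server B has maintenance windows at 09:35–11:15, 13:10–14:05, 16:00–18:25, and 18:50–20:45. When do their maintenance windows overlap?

09:25–09:50 overlaps B on 09:35–09:50.
15:15–17:05 overlaps B on 16:00–17:05.
19:10–20:05 overlaps B on 19:10–20:05.

09:35–09:50, 16:00–17:05, 19:10–20:05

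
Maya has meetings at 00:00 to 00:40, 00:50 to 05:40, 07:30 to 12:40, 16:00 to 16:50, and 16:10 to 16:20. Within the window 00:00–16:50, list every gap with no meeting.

00:40–00:50, 05:40–07:30, 12:40–16:00

Covered (merged): 00:00–00:40, 00:50–05:40, 07:30–12:40, 16:00–16:50.
Uncovered inside 00:00–16:50: 00:40–00:50, 05:40–07:30, 12:40–16:00.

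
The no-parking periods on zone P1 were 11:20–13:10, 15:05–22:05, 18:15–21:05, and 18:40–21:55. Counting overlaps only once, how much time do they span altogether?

8 h 50 min

Merged: 11:20–13:10, 15:05–22:05.
Lengths: 1 h 50 min + 7 h = 8 h 50 min.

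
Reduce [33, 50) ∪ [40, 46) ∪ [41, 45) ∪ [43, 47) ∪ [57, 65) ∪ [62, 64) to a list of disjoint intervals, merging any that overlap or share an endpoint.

[33, 50) ∪ [57, 65)

[40, 46) overlaps/touches [33, 50) → extend to [33, 50).
[41, 45) overlaps/touches [33, 50) → extend to [33, 50).
[43, 47) overlaps/touches [33, 50) → extend to [33, 50).
[57, 65) is disjoint → start new block.
[62, 64) overlaps/touches [57, 65) → extend to [57, 65).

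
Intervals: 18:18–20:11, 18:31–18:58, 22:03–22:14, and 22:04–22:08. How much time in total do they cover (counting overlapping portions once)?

Merged: 18:18–20:11, 22:03–22:14.
Lengths: 1 h 53 min + 11 min = 2 h 4 min.

2 h 4 min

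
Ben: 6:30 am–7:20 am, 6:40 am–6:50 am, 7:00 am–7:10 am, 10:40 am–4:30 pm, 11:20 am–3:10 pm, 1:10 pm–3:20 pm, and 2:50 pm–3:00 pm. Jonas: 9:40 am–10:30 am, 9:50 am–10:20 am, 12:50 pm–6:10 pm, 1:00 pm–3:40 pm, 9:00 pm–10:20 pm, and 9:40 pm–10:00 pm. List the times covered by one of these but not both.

Merge the first list: 6:30 am–7:20 am, 10:40 am–4:30 pm.
Merge the second list: 9:40 am–10:30 am, 12:50 pm–6:10 pm, 9:00 pm–10:20 pm.
Only in the first: 6:30 am–7:20 am, 10:40 am–12:50 pm.
Only in the second: 9:40 am–10:30 am, 4:30 pm–6:10 pm, 9:00 pm–10:20 pm.
Together these are the periods covered by exactly one.

6:30 am–7:20 am, 9:40 am–10:30 am, 10:40 am–12:50 pm, 4:30 pm–6:10 pm, 9:00 pm–10:20 pm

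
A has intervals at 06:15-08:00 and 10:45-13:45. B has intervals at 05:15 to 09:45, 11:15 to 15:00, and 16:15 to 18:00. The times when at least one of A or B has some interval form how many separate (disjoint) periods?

3

A ∪ B = 05:15–09:45, 10:45–15:00, 16:15–18:00.
That is 3 disjoint pieces.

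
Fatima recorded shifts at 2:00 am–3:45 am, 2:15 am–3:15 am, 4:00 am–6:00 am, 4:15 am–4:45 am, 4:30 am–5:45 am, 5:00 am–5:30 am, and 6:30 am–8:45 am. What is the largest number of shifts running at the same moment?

At 4:30 am, 3 of the intervals are simultaneously active.
No point has more.

3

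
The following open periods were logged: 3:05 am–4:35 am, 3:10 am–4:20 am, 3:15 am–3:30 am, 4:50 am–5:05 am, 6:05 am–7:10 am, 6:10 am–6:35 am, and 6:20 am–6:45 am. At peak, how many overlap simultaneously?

Walk the sorted start/end points keeping a running depth.
The depth first hits 3 at 3:15 am.

3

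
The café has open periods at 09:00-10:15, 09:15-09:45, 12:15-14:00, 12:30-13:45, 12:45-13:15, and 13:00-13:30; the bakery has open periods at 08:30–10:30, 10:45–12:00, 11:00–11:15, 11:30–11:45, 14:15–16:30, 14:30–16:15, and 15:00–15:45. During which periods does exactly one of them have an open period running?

Merge the first list: 09:00–10:15, 12:15–14:00.
Merge the second list: 08:30–10:30, 10:45–12:00, 14:15–16:30.
Only in the first: 12:15–14:00.
Only in the second: 08:30–09:00, 10:15–10:30, 10:45–12:00, 14:15–16:30.
Together these are the periods covered by exactly one.

08:30–09:00, 10:15–10:30, 10:45–12:00, 12:15–14:00, 14:15–16:30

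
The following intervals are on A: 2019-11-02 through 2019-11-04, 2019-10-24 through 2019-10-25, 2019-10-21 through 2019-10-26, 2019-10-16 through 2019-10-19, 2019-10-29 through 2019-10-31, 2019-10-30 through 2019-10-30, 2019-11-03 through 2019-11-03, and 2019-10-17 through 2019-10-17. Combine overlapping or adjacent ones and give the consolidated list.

Sort by start: 2019-10-16 through 2019-10-19, 2019-10-17 through 2019-10-17, 2019-10-21 through 2019-10-26, 2019-10-24 through 2019-10-25, 2019-10-29 through 2019-10-31, 2019-10-30 through 2019-10-30, 2019-11-02 through 2019-11-04, 2019-11-03 through 2019-11-03.
2019-10-17 through 2019-10-17 overlaps/touches 2019-10-16 through 2019-10-19 → extend to 2019-10-16 through 2019-10-19.
2019-10-21 through 2019-10-26 is disjoint → start new block.
2019-10-24 through 2019-10-25 overlaps/touches 2019-10-21 through 2019-10-26 → extend to 2019-10-21 through 2019-10-26.
2019-10-29 through 2019-10-31 is disjoint → start new block.
2019-10-30 through 2019-10-30 overlaps/touches 2019-10-29 through 2019-10-31 → extend to 2019-10-29 through 2019-10-31.
2019-11-02 through 2019-11-04 is disjoint → start new block.
2019-11-03 through 2019-11-03 overlaps/touches 2019-11-02 through 2019-11-04 → extend to 2019-11-02 through 2019-11-04.

2019-10-16 through 2019-10-19, 2019-10-21 through 2019-10-26, 2019-10-29 through 2019-10-31, 2019-11-02 through 2019-11-04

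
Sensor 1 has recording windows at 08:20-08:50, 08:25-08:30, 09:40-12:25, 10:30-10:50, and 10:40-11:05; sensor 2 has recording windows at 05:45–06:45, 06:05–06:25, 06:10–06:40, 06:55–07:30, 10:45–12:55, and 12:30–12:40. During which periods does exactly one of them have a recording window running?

05:45–06:45, 06:55–07:30, 08:20–08:50, 09:40–10:45, 12:25–12:55

First set merges to 08:20–08:50, 09:40–12:25.
Second set merges to 05:45–06:45, 06:55–07:30, 10:45–12:55.
A \ B = 08:20–08:50, 09:40–10:45.
B \ A = 05:45–06:45, 06:55–07:30, 12:25–12:55.
Union of the two gives the symmetric difference.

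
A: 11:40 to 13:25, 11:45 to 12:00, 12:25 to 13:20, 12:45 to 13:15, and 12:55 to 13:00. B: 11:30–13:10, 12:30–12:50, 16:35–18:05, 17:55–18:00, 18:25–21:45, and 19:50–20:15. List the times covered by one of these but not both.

11:30–11:40, 13:10–13:25, 16:35–18:05, 18:25–21:45

Merge the first list: 11:40–13:25.
Merge the second list: 11:30–13:10, 16:35–18:05, 18:25–21:45.
A \ B = 13:10–13:25.
B \ A = 11:30–11:40, 16:35–18:05, 18:25–21:45.
Union of the two gives the symmetric difference.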